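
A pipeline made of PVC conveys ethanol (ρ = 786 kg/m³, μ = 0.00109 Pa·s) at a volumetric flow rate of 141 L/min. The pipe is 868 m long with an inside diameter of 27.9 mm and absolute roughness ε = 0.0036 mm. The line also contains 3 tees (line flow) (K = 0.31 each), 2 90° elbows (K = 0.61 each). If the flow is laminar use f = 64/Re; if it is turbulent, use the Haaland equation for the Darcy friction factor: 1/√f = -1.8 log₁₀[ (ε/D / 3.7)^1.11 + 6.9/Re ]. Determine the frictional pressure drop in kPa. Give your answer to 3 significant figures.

ΔP ≈ 3500 kPa

Q = 141 L/min = 141/60000 = 0.00235 m³/s.
Cross-sectional area A = πD²/4 = π(0.0279)²/4 = 0.0006114 m²; mean velocity V = Q/A = 0.00235/0.0006114 = 3.844 m/s.
Reynolds number Re = ρVD/μ = 786 · 3.844 · 0.0279 / 0.00109 = 7.733e+04.
Re > 4000 → turbulent. Relative roughness ε/D = 3.6e-06/0.0279 = 0.000129. Haaland: 1/√f = -1.8 log₁₀[(0.000129/3.7)^1.11 + 6.9/7.733e+04] = -1.8 log₁₀[1.13e-05 + 8.92e-05] = 7.196, so f = 0.01931.
Total minor-loss coefficient ΣK = 3·0.31 + 2·0.61 = 2.15.
ΔP = [f·L/D + ΣK]·(ρV²/2) = [0.01931·868/0.0279 + 2.15]·(786·3.844²/2) = [600.8 + 2.15]·5807 = 3.501e+06 Pa.
ΔP = 3.501e+06 Pa = 3500 kPa.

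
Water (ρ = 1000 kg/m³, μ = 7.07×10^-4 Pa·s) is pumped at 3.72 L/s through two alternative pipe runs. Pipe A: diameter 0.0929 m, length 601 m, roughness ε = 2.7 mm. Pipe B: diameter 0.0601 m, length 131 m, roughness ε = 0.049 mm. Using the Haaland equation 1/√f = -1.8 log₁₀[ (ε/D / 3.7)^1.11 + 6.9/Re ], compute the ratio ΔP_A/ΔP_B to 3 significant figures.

ΔP_A/ΔP_B ≈ 1.41

Pipe A: V = Q/A = 0.00372/0.006778 = 0.5488 m/s; Re = 7.211e+04; ε/D = 0.0291; Haaland → f = 0.05698; ΔP_A = f(L/D)(ρV²/2) = 5.551e+04 Pa.
Pipe B: V = Q/A = 0.00372/0.002837 = 1.311 m/s; Re = 1.115e+05; ε/D = 0.000815; Haaland → f = 0.02108; ΔP_B = f(L/D)(ρV²/2) = 3.951e+04 Pa.
ΔP_A/ΔP_B = 5.551e+04/3.951e+04 = 1.41.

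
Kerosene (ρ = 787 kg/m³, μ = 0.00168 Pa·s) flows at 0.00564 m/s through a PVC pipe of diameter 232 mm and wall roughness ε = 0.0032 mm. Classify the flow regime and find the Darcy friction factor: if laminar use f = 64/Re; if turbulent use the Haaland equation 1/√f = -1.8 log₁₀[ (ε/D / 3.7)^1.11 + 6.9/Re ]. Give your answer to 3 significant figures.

f ≈ 0.104

Re = ρVD/μ = 787·0.00564·0.232/0.00168 = 613.
Re < 2300 → laminar, so f = 64/Re = 0.1044 (roughness is irrelevant in laminar flow).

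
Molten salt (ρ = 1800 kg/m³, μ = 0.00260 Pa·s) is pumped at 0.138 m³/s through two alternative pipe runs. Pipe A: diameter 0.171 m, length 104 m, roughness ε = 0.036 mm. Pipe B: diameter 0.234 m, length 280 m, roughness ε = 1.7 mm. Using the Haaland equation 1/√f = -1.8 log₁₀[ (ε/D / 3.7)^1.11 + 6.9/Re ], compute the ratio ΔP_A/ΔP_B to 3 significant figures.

ΔP_A/ΔP_B ≈ 0.779

Pipe A: V = Q/A = 0.138/0.02297 = 6.009 m/s; Re = 7.114e+05; ε/D = 0.000211; Haaland → f = 0.015; ΔP_A = f(L/D)(ρV²/2) = 2.965e+05 Pa.
Pipe B: V = Q/A = 0.138/0.04301 = 3.209 m/s; Re = 5.198e+05; ε/D = 0.00726; Haaland → f = 0.03432; ΔP_B = f(L/D)(ρV²/2) = 3.806e+05 Pa.
ΔP_A/ΔP_B = 2.965e+05/3.806e+05 = 0.779.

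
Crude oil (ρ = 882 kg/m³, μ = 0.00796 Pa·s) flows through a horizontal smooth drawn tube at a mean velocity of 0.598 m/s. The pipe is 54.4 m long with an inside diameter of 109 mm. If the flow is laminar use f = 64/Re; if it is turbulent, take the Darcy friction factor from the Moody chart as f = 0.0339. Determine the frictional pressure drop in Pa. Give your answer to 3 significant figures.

Reynolds number Re = ρVD/μ = 882 · 0.598 · 0.109 / 0.00796 = 7222.
Re > 4000 → turbulent; use the Moody-chart value f = 0.0339.
Darcy-Weisbach: ΔP = f(L/D)(ρV²/2) = 0.0339·(54.4/0.109)·(882·0.598²/2) = 0.0339·499.1·157.7 = 2668 Pa.

ΔP ≈ 2670 Pa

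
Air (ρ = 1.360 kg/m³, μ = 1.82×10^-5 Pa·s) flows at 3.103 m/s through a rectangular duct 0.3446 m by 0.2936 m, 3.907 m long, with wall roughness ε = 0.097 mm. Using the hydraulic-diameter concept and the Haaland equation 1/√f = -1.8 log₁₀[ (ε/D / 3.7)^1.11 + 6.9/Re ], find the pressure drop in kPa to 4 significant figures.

ΔP ≈ 0.001629 kPa

Hydraulic diameter D_h = 4A/P = 4·(0.3446·0.2936)/(2·(0.3446+0.2936)) = 0.4047/1.276 = 0.3171 m.
Re = ρVD_h/μ = 1.36·3.103·0.3171/1.82e-05 = 7.352e+04.
ε/D_h = 9.7e-05/0.3171 = 0.000306; Haaland gives 1/√f = -1.8 log₁₀[2.94e-05+9.39e-05] = 7.037, so f = 0.0202.
ΔP = f(L/D_h)(ρV²/2) = 0.0202·3.907/0.3171·6.547 = 1.629 Pa.
ΔP = 0.001629 kPa.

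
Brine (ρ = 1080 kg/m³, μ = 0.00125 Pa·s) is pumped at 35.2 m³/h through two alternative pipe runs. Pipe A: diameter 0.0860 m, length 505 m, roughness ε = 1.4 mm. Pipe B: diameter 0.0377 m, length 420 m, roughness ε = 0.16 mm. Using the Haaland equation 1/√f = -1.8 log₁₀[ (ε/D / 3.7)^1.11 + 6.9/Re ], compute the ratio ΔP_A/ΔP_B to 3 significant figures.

ΔP_A/ΔP_B ≈ 0.0302

Pipe A: V = Q/A = 0.009778/0.005809 = 1.683 m/s; Re = 1.251e+05; ε/D = 0.0163; Haaland → f = 0.04545; ΔP_A = f(L/D)(ρV²/2) = 4.083e+05 Pa.
Pipe B: V = Q/A = 0.009778/0.001116 = 8.759 m/s; Re = 2.853e+05; ε/D = 0.00424; Haaland → f = 0.02931; ΔP_B = f(L/D)(ρV²/2) = 1.353e+07 Pa.
ΔP_A/ΔP_B = 4.083e+05/1.353e+07 = 0.0302.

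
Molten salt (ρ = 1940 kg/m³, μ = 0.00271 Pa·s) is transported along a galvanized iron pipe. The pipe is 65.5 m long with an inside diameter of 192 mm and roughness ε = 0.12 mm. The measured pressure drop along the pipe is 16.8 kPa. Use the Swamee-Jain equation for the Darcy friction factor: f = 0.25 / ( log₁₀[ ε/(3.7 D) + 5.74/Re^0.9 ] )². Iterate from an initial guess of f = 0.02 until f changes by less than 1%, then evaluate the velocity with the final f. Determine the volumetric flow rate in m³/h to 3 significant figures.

Q ≈ 169 m³/h

Rearranging Darcy-Weisbach: V = √(2·ΔP·D/(f·L·ρ)). With ε/D = 0.00012/0.192 = 0.000625, iterate starting from f = 0.02:
  f = 0.02 → V = √(2·1.68e+04·0.192/(0.02·65.5·1940)) = 1.593 m/s; Re = ρVD/μ = 2.19e+05; f → 0.01943
  f = 0.01943 → V = 1.617 m/s; Re = 2.222e+05; f → 0.0194
Converged (Δf/f < 1%). With the final f = 0.0194: V = √(2·1.68e+04·0.192/(0.0194·65.5·1940)) = 1.618 m/s.
Q = V·A = 1.618·(π/4·0.192²) = 0.04683 m³/s = 169 m³/h.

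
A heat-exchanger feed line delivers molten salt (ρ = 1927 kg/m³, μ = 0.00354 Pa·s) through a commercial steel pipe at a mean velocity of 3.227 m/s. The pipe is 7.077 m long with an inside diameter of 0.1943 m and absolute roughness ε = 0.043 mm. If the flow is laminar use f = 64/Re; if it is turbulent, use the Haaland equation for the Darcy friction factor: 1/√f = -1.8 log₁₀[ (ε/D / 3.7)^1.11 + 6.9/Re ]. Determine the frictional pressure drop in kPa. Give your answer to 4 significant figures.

Reynolds number Re = ρVD/μ = 1927 · 3.227 · 0.1943 / 0.00354 = 3.413e+05.
Re > 4000 → turbulent. Relative roughness ε/D = 4.3e-05/0.1943 = 0.000221. Haaland: 1/√f = -1.8 log₁₀[(0.000221/3.7)^1.11 + 6.9/3.413e+05] = -1.8 log₁₀[2.05e-05 + 2.02e-05] = 7.902, so f = 0.01602.
Darcy-Weisbach: ΔP = f(L/D)(ρV²/2) = 0.01602·(7.077/0.1943)·(1927·3.227²/2) = 0.01602·36.42·1.003e+04 = 5853 Pa.
ΔP = 5853 Pa = 5.853 kPa.

ΔP ≈ 5.853 kPa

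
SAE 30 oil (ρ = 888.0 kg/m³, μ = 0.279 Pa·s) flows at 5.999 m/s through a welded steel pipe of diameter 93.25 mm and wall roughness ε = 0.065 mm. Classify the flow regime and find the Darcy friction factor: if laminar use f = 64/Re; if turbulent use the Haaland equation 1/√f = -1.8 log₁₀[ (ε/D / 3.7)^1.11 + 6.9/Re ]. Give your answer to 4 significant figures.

f ≈ 0.03595

Re = ρVD/μ = 888·5.999·0.09325/0.279 = 1780.
Re < 2300 → laminar, so f = 64/Re = 0.03595 (roughness is irrelevant in laminar flow).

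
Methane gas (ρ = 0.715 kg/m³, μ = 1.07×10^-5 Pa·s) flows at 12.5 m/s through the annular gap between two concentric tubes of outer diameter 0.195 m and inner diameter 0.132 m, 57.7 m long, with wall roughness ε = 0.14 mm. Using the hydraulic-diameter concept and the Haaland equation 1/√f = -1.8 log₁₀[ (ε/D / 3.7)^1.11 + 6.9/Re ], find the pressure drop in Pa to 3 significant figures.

Hydraulic diameter D_h = 4A/P = D_o - D_i = 0.195 - 0.132 = 0.063 m.
Re = ρVD_h/μ = 0.715·12.5·0.063/1.07e-05 = 5.262e+04.
ε/D_h = 0.00014/0.063 = 0.00222; Haaland gives 1/√f = -1.8 log₁₀[0.000266+0.000131] = 6.123, so f = 0.02668.
ΔP = f(L/D_h)(ρV²/2) = 0.02668·57.7/0.063·55.86 = 1365 Pa.

ΔP ≈ 1360 Pa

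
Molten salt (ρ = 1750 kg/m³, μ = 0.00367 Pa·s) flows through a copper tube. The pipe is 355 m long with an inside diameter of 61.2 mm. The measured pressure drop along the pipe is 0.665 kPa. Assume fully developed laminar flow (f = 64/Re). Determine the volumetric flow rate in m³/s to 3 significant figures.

Q ≈ 1.76×10^-4 m³/s

For laminar flow, f = 64/Re with Re = ρVD/μ, so Darcy-Weisbach reduces to ΔP = 32μLV/D². Solving for V: V = ΔP·D²/(32μL) = 665·(0.0612)²/(32·0.00367·355) = 0.05974 m/s.
Check: Re = ρVD/μ = 1750·0.05974·0.0612/0.00367 = 1743 < 2300, so the laminar assumption holds.
Q = V·A = 0.05974·(π/4·0.0612²) = 0.0001757 m³/s = 1.76×10^-4 m³/s.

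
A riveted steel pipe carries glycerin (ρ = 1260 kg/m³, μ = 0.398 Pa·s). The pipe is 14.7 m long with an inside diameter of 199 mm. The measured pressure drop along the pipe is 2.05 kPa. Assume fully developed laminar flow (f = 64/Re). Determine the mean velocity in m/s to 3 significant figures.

V ≈ 0.434 m/s

For laminar flow, f = 64/Re with Re = ρVD/μ, so Darcy-Weisbach reduces to ΔP = 32μLV/D². Solving for V: V = ΔP·D²/(32μL) = 2050·(0.199)²/(32·0.398·14.7) = 0.4336 m/s.
Check: Re = ρVD/μ = 1260·0.4336·0.199/0.398 = 273.2 < 2300, so the laminar assumption holds.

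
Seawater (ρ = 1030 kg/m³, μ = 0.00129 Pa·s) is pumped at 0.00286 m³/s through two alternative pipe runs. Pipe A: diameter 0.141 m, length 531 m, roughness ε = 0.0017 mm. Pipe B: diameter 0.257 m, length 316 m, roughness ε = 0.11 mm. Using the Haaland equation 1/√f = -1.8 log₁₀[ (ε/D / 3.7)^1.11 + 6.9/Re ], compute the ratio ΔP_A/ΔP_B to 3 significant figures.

ΔP_A/ΔP_B ≈ 28.4

Pipe A: V = Q/A = 0.00286/0.01561 = 0.1832 m/s; Re = 2.062e+04; ε/D = 1.21e-05; Haaland → f = 0.02557; ΔP_A = f(L/D)(ρV²/2) = 1664 Pa.
Pipe B: V = Q/A = 0.00286/0.05187 = 0.05513 m/s; Re = 1.131e+04; ε/D = 0.000428; Haaland → f = 0.03042; ΔP_B = f(L/D)(ρV²/2) = 58.55 Pa.
ΔP_A/ΔP_B = 1664/58.55 = 28.4.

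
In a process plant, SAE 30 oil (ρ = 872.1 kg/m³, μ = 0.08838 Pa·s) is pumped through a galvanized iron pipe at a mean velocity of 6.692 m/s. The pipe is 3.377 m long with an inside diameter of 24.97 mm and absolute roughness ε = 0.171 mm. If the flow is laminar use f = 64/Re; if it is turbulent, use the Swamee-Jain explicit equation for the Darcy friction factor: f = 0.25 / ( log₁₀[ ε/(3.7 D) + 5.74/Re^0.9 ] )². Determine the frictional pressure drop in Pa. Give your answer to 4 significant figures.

Reynolds number Re = ρVD/μ = 872.1 · 6.692 · 0.02497 / 0.0884 = 1649.
Re < 2300 → laminar flow, so f = 64/Re = 64/1649 = 0.03881 (the turbulent correlation is not needed).
Darcy-Weisbach: ΔP = f(L/D)(ρV²/2) = 0.03881·(3.377/0.02497)·(872.1·6.692²/2) = 0.03881·135.2·1.953e+04 = 1.025e+05 Pa.

ΔP ≈ 102500 Pa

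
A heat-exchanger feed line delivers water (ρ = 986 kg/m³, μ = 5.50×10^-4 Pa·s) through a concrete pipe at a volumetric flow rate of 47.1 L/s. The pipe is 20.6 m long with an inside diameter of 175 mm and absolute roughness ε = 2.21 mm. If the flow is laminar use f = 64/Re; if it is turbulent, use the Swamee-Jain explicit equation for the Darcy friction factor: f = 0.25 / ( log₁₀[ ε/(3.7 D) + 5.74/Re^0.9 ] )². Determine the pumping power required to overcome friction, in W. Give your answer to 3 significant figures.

Q = 47.1 L/s = 47.1/1000 = 0.0471 m³/s.
Cross-sectional area A = πD²/4 = π(0.175)²/4 = 0.02405 m²; mean velocity V = Q/A = 0.0471/0.02405 = 1.958 m/s.
Reynolds number Re = ρVD/μ = 986 · 1.958 · 0.175 / 0.00055 = 6.143e+05.
Re > 4000 → turbulent. Relative roughness ε/D = 0.00221/0.175 = 0.0126. Swamee-Jain: f = 0.25/(log₁₀[0.0126/3.7 + 5.74/6.143e+05^0.9])² = 0.25/(log₁₀[0.00341 + 3.54e-05])² = 0.25/(-2.462)² = 0.04123.
Darcy-Weisbach: ΔP = f(L/D)(ρV²/2) = 0.04123·(20.6/0.175)·(986·1.958²/2) = 0.04123·117.7·1890 = 9175 Pa.
Pumping power P = QΔP = 0.0471·9175 = 432.2 W = 432 W.

P ≈ 432 W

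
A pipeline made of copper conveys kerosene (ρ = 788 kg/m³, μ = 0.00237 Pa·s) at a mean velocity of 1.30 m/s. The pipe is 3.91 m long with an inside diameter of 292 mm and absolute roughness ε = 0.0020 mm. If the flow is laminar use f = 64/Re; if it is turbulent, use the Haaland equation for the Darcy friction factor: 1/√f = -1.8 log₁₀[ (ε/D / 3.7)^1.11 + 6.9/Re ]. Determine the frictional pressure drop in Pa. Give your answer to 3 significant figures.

ΔP ≈ 152 Pa

Reynolds number Re = ρVD/μ = 788 · 1.3 · 0.292 / 0.00237 = 1.262e+05.
Re > 4000 → turbulent. Relative roughness ε/D = 2e-06/0.292 = 6.85e-06. Haaland: 1/√f = -1.8 log₁₀[(6.85e-06/3.7)^1.11 + 6.9/1.262e+05] = -1.8 log₁₀[4.33e-07 + 5.47e-05] = 7.666, so f = 0.01702.
Darcy-Weisbach: ΔP = f(L/D)(ρV²/2) = 0.01702·(3.91/0.292)·(788·1.3²/2) = 0.01702·13.39·665.9 = 151.7 Pa.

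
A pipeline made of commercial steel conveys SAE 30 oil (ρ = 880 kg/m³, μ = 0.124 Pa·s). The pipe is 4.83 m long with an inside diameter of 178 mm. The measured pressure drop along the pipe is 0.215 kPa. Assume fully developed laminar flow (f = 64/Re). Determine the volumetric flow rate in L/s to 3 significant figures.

For laminar flow, f = 64/Re with Re = ρVD/μ, so Darcy-Weisbach reduces to ΔP = 32μLV/D². Solving for V: V = ΔP·D²/(32μL) = 215·(0.178)²/(32·0.124·4.83) = 0.3554 m/s.
Check: Re = ρVD/μ = 880·0.3554·0.178/0.124 = 449 < 2300, so the laminar assumption holds.
Q = V·A = 0.3554·(π/4·0.178²) = 0.008845 m³/s = 8.84 L/s.

Q ≈ 8.84 L/s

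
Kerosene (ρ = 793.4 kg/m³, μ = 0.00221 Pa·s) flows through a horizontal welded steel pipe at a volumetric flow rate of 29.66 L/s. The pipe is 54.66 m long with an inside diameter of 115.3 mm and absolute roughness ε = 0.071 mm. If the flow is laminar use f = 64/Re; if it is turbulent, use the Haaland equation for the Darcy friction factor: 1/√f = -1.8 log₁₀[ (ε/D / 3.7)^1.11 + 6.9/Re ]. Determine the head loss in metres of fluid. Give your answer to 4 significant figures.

Q = 29.66 L/s = 29.66/1000 = 0.02966 m³/s.
Cross-sectional area A = πD²/4 = π(0.1153)²/4 = 0.01044 m²; mean velocity V = Q/A = 0.02966/0.01044 = 2.841 m/s.
Reynolds number Re = ρVD/μ = 793.4 · 2.841 · 0.1153 / 0.00221 = 1.176e+05.
Re > 4000 → turbulent. Relative roughness ε/D = 7.1e-05/0.1153 = 0.000616. Haaland: 1/√f = -1.8 log₁₀[(0.000616/3.7)^1.11 + 6.9/1.176e+05] = -1.8 log₁₀[6.39e-05 + 5.87e-05] = 7.041, so f = 0.02017.
Darcy-Weisbach: ΔP = f(L/D)(ρV²/2) = 0.02017·(54.66/0.1153)·(793.4·2.841²/2) = 0.02017·474.1·3201 = 3.061e+04 Pa.
Head loss h_f = ΔP/(ρg) = 3.061e+04/(793.4·9.81) = 3.933 m.

h_f ≈ 3.933 m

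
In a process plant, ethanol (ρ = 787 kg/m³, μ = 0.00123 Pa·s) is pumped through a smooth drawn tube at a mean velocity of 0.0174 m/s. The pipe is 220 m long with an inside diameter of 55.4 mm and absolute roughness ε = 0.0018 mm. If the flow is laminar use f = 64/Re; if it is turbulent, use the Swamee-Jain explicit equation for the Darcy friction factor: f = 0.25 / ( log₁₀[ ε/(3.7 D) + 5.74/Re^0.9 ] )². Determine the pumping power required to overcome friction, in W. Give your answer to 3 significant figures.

Reynolds number Re = ρVD/μ = 787 · 0.0174 · 0.0554 / 0.00123 = 616.8.
Re < 2300 → laminar flow, so f = 64/Re = 64/616.8 = 0.1038 (the turbulent correlation is not needed).
Darcy-Weisbach: ΔP = f(L/D)(ρV²/2) = 0.1038·(220/0.0554)·(787·0.0174²/2) = 0.1038·3971·0.1191 = 49.09 Pa.
Q = V·A = 0.0174·0.002411 = 4.194e-05 m³/s.
Pumping power P = QΔP = 4.194e-05·49.09 = 0.002059 W = 0.00206 W.

P ≈ 0.00206 W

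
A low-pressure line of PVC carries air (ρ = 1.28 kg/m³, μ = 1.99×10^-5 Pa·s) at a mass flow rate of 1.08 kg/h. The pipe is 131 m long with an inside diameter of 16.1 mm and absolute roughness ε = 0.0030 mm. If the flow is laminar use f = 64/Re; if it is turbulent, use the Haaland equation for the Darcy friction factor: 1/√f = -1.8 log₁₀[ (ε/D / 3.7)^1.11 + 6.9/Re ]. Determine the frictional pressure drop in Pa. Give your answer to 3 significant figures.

ΔP ≈ 371 Pa

ṁ = 1.08 kg/h = 1.08/3600 = 0.0003 kg/s.
A = πD²/4 = π(0.0161)²/4 = 0.0002036 m²; mean velocity V = ṁ/(ρA) = 0.0003/(1.28 · 0.0002036) = 1.151 m/s.
Reynolds number Re = ρVD/μ = 1.28 · 1.151 · 0.0161 / 1.99e-05 = 1192.
Re < 2300 → laminar flow, so f = 64/Re = 64/1192 = 0.05368 (the turbulent correlation is not needed).
Darcy-Weisbach: ΔP = f(L/D)(ρV²/2) = 0.05368·(131/0.0161)·(1.28·1.151²/2) = 0.05368·8137·0.8482 = 370.5 Pa.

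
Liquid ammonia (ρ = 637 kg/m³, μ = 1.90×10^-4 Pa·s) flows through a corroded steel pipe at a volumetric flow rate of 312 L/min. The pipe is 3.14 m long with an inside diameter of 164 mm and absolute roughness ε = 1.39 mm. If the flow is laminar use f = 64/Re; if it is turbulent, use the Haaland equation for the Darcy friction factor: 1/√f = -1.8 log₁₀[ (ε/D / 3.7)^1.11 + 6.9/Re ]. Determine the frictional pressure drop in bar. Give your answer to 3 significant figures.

ΔP ≈ 1.35×10^-4 bar

Q = 312 L/min = 312/60000 = 0.0052 m³/s.
Cross-sectional area A = πD²/4 = π(0.164)²/4 = 0.02112 m²; mean velocity V = Q/A = 0.0052/0.02112 = 0.2462 m/s.
Reynolds number Re = ρVD/μ = 637 · 0.2462 · 0.164 / 0.00019 = 1.353e+05.
Re > 4000 → turbulent. Relative roughness ε/D = 0.00139/0.164 = 0.00848. Haaland: 1/√f = -1.8 log₁₀[(0.00848/3.7)^1.11 + 6.9/1.353e+05] = -1.8 log₁₀[0.00117 + 5.1e-05] = 5.242, so f = 0.0364.
Darcy-Weisbach: ΔP = f(L/D)(ρV²/2) = 0.0364·(3.14/0.164)·(637·0.2462²/2) = 0.0364·19.15·19.3 = 13.45 Pa.
ΔP = 13.45 Pa = 1.35×10^-4 bar.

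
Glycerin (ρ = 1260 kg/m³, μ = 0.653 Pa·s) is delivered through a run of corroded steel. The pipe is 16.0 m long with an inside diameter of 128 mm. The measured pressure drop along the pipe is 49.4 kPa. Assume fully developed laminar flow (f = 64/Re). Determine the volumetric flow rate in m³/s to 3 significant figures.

For laminar flow, f = 64/Re with Re = ρVD/μ, so Darcy-Weisbach reduces to ΔP = 32μLV/D². Solving for V: V = ΔP·D²/(32μL) = 4.94e+04·(0.128)²/(32·0.653·16) = 2.421 m/s.
Check: Re = ρVD/μ = 1260·2.421·0.128/0.653 = 597.9 < 2300, so the laminar assumption holds.
Q = V·A = 2.421·(π/4·0.128²) = 0.03115 m³/s = 0.0312 m³/s.

Q ≈ 0.0312 m³/s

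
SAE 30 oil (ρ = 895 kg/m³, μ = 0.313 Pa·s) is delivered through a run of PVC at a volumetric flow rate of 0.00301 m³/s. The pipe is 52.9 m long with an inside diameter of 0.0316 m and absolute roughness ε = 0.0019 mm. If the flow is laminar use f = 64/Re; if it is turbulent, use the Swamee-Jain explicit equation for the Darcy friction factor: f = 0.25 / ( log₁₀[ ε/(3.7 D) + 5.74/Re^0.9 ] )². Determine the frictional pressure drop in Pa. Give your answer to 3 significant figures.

ΔP ≈ 2.04×10^6 Pa

Cross-sectional area A = πD²/4 = π(0.0316)²/4 = 0.0007843 m²; mean velocity V = Q/A = 0.00301/0.0007843 = 3.838 m/s.
Reynolds number Re = ρVD/μ = 895 · 3.838 · 0.0316 / 0.313 = 346.8.
Re < 2300 → laminar flow, so f = 64/Re = 64/346.8 = 0.1845 (the turbulent correlation is not needed).
Darcy-Weisbach: ΔP = f(L/D)(ρV²/2) = 0.1845·(52.9/0.0316)·(895·3.838²/2) = 0.1845·1674·6592 = 2.036e+06 Pa.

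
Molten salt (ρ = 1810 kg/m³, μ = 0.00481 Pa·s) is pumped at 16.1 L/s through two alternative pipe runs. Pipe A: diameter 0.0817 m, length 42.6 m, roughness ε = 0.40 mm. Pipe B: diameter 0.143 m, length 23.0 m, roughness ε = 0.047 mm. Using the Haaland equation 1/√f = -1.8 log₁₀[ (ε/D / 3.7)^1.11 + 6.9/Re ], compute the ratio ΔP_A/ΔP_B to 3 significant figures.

Pipe A: V = Q/A = 0.0161/0.005242 = 3.071 m/s; Re = 9.442e+04; ε/D = 0.0049; Haaland → f = 0.03115; ΔP_A = f(L/D)(ρV²/2) = 1.386e+05 Pa.
Pipe B: V = Q/A = 0.0161/0.01606 = 1.002 m/s; Re = 5.394e+04; ε/D = 0.000329; Haaland → f = 0.02141; ΔP_B = f(L/D)(ρV²/2) = 3132 Pa.
ΔP_A/ΔP_B = 1.386e+05/3132 = 44.3.

ΔP_A/ΔP_B ≈ 44.3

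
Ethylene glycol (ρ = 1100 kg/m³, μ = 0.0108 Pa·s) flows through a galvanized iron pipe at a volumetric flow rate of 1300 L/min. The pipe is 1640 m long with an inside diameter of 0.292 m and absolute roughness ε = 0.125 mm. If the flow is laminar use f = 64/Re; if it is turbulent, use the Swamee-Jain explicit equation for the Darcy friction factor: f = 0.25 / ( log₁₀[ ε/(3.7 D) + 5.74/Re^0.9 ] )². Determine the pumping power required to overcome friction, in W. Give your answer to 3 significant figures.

Q = 1300 L/min = 1300/60000 = 0.02167 m³/s.
Cross-sectional area A = πD²/4 = π(0.292)²/4 = 0.06697 m²; mean velocity V = Q/A = 0.02167/0.06697 = 0.3235 m/s.
Reynolds number Re = ρVD/μ = 1100 · 0.3235 · 0.292 / 0.0108 = 9623.
Re > 4000 → turbulent. Relative roughness ε/D = 0.000125/0.292 = 0.000428. Swamee-Jain: f = 0.25/(log₁₀[0.000428/3.7 + 5.74/9623^0.9])² = 0.25/(log₁₀[0.000116 + 0.00149])² = 0.25/(-2.794)² = 0.03203.
Darcy-Weisbach: ΔP = f(L/D)(ρV²/2) = 0.03203·(1640/0.292)·(1100·0.3235²/2) = 0.03203·5616·57.58 = 1.036e+04 Pa.
Pumping power P = QΔP = 0.02167·1.036e+04 = 224.4 W = 224 W.

P ≈ 224 W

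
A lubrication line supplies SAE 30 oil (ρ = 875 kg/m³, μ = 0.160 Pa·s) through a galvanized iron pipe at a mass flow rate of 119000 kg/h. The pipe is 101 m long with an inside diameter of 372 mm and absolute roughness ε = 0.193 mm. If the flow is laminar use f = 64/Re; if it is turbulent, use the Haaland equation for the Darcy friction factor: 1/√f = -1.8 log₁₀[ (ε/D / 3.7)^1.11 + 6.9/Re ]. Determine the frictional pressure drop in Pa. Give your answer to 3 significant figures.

ṁ = 119000 kg/h = 119000/3600 = 33.06 kg/s.
A = πD²/4 = π(0.372)²/4 = 0.1087 m²; mean velocity V = ṁ/(ρA) = 33.06/(875 · 0.1087) = 0.3476 m/s.
Reynolds number Re = ρVD/μ = 875 · 0.3476 · 0.372 / 0.16 = 707.1.
Re < 2300 → laminar flow, so f = 64/Re = 64/707.1 = 0.09051 (the turbulent correlation is not needed).
Darcy-Weisbach: ΔP = f(L/D)(ρV²/2) = 0.09051·(101/0.372)·(875·0.3476²/2) = 0.09051·271.5·52.86 = 1299 Pa.

ΔP ≈ 1300 Pa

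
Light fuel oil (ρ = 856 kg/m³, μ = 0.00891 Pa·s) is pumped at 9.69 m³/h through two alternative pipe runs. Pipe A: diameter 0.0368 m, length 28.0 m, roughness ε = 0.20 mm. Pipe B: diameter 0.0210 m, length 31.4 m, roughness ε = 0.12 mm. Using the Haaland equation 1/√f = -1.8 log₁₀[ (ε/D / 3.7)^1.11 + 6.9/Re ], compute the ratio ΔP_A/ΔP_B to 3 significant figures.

ΔP_A/ΔP_B ≈ 0.0576

Pipe A: V = Q/A = 0.002692/0.001064 = 2.531 m/s; Re = 8947; ε/D = 0.00543; Haaland → f = 0.03861; ΔP_A = f(L/D)(ρV²/2) = 8.052e+04 Pa.
Pipe B: V = Q/A = 0.002692/0.0003464 = 7.771 m/s; Re = 1.568e+04; ε/D = 0.00571; Haaland → f = 0.03616; ΔP_B = f(L/D)(ρV²/2) = 1.398e+06 Pa.
ΔP_A/ΔP_B = 8.052e+04/1.398e+06 = 0.0576.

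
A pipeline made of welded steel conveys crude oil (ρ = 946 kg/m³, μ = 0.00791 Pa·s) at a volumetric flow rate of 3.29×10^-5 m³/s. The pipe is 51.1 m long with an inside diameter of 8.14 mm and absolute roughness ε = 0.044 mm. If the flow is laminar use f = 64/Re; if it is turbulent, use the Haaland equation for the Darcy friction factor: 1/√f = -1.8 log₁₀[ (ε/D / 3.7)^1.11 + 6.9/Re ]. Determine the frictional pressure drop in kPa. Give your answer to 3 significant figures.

Cross-sectional area A = πD²/4 = π(0.00814)²/4 = 5.204e-05 m²; mean velocity V = Q/A = 3.29e-05/5.204e-05 = 0.6322 m/s.
Reynolds number Re = ρVD/μ = 946 · 0.6322 · 0.00814 / 0.00791 = 615.5.
Re < 2300 → laminar flow, so f = 64/Re = 64/615.5 = 0.104 (the turbulent correlation is not needed).
Darcy-Weisbach: ΔP = f(L/D)(ρV²/2) = 0.104·(51.1/0.00814)·(946·0.6322²/2) = 0.104·6278·189 = 1.234e+05 Pa.
ΔP = 1.234e+05 Pa = 123 kPa.

ΔP ≈ 123 kPa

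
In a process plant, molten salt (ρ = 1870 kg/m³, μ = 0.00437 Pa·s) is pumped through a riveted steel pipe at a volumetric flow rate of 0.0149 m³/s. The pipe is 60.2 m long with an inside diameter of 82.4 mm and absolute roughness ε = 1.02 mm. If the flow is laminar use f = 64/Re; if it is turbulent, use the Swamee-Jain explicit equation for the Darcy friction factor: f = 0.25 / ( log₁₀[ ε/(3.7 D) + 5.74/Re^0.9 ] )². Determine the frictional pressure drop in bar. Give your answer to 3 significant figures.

ΔP ≈ 2.22 bar

Cross-sectional area A = πD²/4 = π(0.0824)²/4 = 0.005333 m²; mean velocity V = Q/A = 0.0149/0.005333 = 2.794 m/s.
Reynolds number Re = ρVD/μ = 1870 · 2.794 · 0.0824 / 0.00437 = 9.852e+04.
Re > 4000 → turbulent. Relative roughness ε/D = 0.00102/0.0824 = 0.0124. Swamee-Jain: f = 0.25/(log₁₀[0.0124/3.7 + 5.74/9.852e+04^0.9])² = 0.25/(log₁₀[0.00335 + 0.000184])² = 0.25/(-2.452)² = 0.04157.
Darcy-Weisbach: ΔP = f(L/D)(ρV²/2) = 0.04157·(60.2/0.0824)·(1870·2.794²/2) = 0.04157·730.6·7300 = 2.217e+05 Pa.
ΔP = 2.217e+05 Pa = 2.22 bar.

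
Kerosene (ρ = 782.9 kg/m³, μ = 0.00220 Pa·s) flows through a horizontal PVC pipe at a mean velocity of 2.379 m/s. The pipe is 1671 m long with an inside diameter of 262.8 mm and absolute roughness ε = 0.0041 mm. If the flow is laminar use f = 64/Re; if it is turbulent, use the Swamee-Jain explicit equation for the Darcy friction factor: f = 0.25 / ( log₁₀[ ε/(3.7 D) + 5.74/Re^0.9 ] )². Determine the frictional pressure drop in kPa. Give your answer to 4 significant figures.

Reynolds number Re = ρVD/μ = 782.9 · 2.379 · 0.2628 / 0.0022 = 2.225e+05.
Re > 4000 → turbulent. Relative roughness ε/D = 4.1e-06/0.2628 = 1.56e-05. Swamee-Jain: f = 0.25/(log₁₀[1.56e-05/3.7 + 5.74/2.225e+05^0.9])² = 0.25/(log₁₀[4.22e-06 + 8.84e-05])² = 0.25/(-4.033)² = 0.01537.
Darcy-Weisbach: ΔP = f(L/D)(ρV²/2) = 0.01537·(1671/0.2628)·(782.9·2.379²/2) = 0.01537·6358·2215 = 2.165e+05 Pa.
ΔP = 2.165e+05 Pa = 216.5 kPa.

ΔP ≈ 216.5 kPa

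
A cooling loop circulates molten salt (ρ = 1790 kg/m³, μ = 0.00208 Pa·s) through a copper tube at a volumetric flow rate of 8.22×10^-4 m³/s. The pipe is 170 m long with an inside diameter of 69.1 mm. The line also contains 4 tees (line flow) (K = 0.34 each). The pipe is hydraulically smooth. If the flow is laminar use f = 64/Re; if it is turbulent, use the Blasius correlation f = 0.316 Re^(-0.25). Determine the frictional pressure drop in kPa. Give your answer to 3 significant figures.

ΔP ≈ 3.19 kPa

Cross-sectional area A = πD²/4 = π(0.0691)²/4 = 0.00375 m²; mean velocity V = Q/A = 0.000822/0.00375 = 0.2192 m/s.
Reynolds number Re = ρVD/μ = 1790 · 0.2192 · 0.0691 / 0.00208 = 1.303e+04.
Re > 4000 → turbulent. Smooth-pipe (Blasius): f = 0.316 Re^(-0.25) = 0.316/(1.303e+04)^0.25 = 0.02957.
Total minor-loss coefficient ΣK = 4·0.34 = 1.36.
ΔP = [f·L/D + ΣK]·(ρV²/2) = [0.02957·170/0.0691 + 1.36]·(1790·0.2192²/2) = [72.76 + 1.36]·43 = 3187 Pa.
ΔP = 3187 Pa = 3.19 kPa.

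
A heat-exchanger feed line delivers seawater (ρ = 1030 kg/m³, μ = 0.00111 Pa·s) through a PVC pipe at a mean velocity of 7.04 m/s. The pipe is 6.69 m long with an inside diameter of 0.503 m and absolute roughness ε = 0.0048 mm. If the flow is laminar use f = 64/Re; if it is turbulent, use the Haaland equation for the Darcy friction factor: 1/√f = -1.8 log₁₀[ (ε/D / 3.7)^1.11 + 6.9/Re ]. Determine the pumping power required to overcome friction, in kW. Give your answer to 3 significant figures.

Reynolds number Re = ρVD/μ = 1030 · 7.04 · 0.503 / 0.00111 = 3.286e+06.
Re > 4000 → turbulent. Relative roughness ε/D = 4.8e-06/0.503 = 9.54e-06. Haaland: 1/√f = -1.8 log₁₀[(9.54e-06/3.7)^1.11 + 6.9/3.286e+06] = -1.8 log₁₀[6.26e-07 + 2.1e-06] = 10.02, so f = 0.009968.
Darcy-Weisbach: ΔP = f(L/D)(ρV²/2) = 0.009968·(6.69/0.503)·(1030·7.04²/2) = 0.009968·13.3·2.552e+04 = 3384 Pa.
Q = V·A = 7.04·0.1987 = 1.399 m³/s.
Pumping power P = QΔP = 1.399·3384 = 4734 W = 4.73 kW.

P ≈ 4.73 kW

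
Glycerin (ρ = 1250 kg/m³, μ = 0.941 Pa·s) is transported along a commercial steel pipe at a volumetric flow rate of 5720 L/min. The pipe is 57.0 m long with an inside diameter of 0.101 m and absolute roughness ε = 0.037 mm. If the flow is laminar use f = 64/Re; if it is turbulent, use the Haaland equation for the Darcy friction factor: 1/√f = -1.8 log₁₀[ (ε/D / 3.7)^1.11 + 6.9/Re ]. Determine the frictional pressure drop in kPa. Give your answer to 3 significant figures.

ΔP ≈ 2000 kPa

Q = 5720 L/min = 5720/60000 = 0.09533 m³/s.
Cross-sectional area A = πD²/4 = π(0.101)²/4 = 0.008012 m²; mean velocity V = Q/A = 0.09533/0.008012 = 11.9 m/s.
Reynolds number Re = ρVD/μ = 1250 · 11.9 · 0.101 / 0.941 = 1596.
Re < 2300 → laminar flow, so f = 64/Re = 64/1596 = 0.04009 (the turbulent correlation is not needed).
Darcy-Weisbach: ΔP = f(L/D)(ρV²/2) = 0.04009·(57/0.101)·(1250·11.9²/2) = 0.04009·564.4·8.849e+04 = 2.002e+06 Pa.
ΔP = 2.002e+06 Pa = 2000 kPa.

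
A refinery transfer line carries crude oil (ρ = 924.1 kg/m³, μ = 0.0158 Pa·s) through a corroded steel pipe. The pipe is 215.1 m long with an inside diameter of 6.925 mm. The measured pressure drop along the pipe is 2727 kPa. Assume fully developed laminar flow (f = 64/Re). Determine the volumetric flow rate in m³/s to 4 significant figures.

For laminar flow, f = 64/Re with Re = ρVD/μ, so Darcy-Weisbach reduces to ΔP = 32μLV/D². Solving for V: V = ΔP·D²/(32μL) = 2.727e+06·(0.006925)²/(32·0.0158·215.1) = 1.202 m/s.
Check: Re = ρVD/μ = 924.1·1.202·0.006925/0.0158 = 487 < 2300, so the laminar assumption holds.
Q = V·A = 1.202·(π/4·0.006925²) = 4.529e-05 m³/s = 4.529×10^-5 m³/s.

Q ≈ 4.529×10^-5 m³/s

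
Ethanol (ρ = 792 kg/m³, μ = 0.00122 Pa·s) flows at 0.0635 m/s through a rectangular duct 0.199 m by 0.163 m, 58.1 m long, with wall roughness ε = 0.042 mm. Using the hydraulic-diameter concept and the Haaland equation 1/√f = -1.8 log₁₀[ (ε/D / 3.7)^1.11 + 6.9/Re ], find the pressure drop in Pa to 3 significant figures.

Hydraulic diameter D_h = 4A/P = 4·(0.199·0.163)/(2·(0.199+0.163)) = 0.1297/0.724 = 0.1792 m.
Re = ρVD_h/μ = 792·0.0635·0.1792/0.00122 = 7388.
ε/D_h = 4.2e-05/0.1792 = 0.000234; Haaland gives 1/√f = -1.8 log₁₀[2.19e-05+0.000934] = 5.435, so f = 0.03385.
ΔP = f(L/D_h)(ρV²/2) = 0.03385·58.1/0.1792·1.597 = 17.52 Pa.

ΔP ≈ 17.5 Pa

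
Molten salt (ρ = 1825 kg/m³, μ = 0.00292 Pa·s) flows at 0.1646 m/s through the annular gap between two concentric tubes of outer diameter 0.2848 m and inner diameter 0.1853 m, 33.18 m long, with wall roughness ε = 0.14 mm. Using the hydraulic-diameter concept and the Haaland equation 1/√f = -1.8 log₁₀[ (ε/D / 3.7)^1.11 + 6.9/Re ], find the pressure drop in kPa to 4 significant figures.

Hydraulic diameter D_h = 4A/P = D_o - D_i = 0.2848 - 0.1853 = 0.0995 m.
Re = ρVD_h/μ = 1825·0.1646·0.0995/0.00292 = 1.024e+04.
ε/D_h = 0.00014/0.0995 = 0.00141; Haaland gives 1/√f = -1.8 log₁₀[0.00016+0.000674] = 5.542, so f = 0.03256.
ΔP = f(L/D_h)(ρV²/2) = 0.03256·33.18/0.0995·24.72 = 268.4 Pa.
ΔP = 0.2684 kPa.

ΔP ≈ 0.2684 kPa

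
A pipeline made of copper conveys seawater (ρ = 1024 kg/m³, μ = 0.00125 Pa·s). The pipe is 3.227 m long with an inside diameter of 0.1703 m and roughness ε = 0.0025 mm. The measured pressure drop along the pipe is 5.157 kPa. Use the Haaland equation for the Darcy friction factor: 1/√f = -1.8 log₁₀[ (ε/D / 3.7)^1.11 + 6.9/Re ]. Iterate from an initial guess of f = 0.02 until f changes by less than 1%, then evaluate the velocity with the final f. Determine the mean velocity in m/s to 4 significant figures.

Rearranging Darcy-Weisbach: V = √(2·ΔP·D/(f·L·ρ)). With ε/D = 2.5e-06/0.1703 = 1.47e-05, iterate starting from f = 0.02:
  f = 0.02 → V = √(2·5157·0.1703/(0.02·3.227·1024)) = 5.155 m/s; Re = ρVD/μ = 7.192e+05; f → 0.01247
  f = 0.01247 → V = 6.528 m/s; Re = 9.108e+05; f → 0.01203
  f = 0.01203 → V = 6.649 m/s; Re = 9.275e+05; f → 0.01199
Converged (Δf/f < 1%). With the final f = 0.01199: V = √(2·5157·0.1703/(0.01199·3.227·1024)) = 6.658 m/s.

V ≈ 6.658 m/s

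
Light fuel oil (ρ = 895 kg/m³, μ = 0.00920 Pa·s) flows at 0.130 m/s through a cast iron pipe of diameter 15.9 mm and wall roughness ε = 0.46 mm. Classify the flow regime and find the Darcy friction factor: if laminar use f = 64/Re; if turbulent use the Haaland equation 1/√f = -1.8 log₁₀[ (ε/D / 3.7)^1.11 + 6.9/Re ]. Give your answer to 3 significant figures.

f ≈ 0.318

Re = ρVD/μ = 895·0.13·0.0159/0.0092 = 201.1.
Re < 2300 → laminar, so f = 64/Re = 0.3183 (roughness is irrelevant in laminar flow).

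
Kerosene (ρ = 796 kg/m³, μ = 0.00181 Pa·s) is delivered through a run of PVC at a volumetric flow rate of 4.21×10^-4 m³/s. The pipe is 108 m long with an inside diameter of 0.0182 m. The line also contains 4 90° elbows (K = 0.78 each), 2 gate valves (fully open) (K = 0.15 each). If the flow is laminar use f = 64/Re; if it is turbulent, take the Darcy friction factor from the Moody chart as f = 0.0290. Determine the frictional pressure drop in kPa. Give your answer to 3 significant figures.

Cross-sectional area A = πD²/4 = π(0.0182)²/4 = 0.0002602 m²; mean velocity V = Q/A = 0.000421/0.0002602 = 1.618 m/s.
Reynolds number Re = ρVD/μ = 796 · 1.618 · 0.0182 / 0.00181 = 1.295e+04.
Re > 4000 → turbulent; use the Moody-chart value f = 0.0290.
Total minor-loss coefficient ΣK = 4·0.78 + 2·0.15 = 3.42.
ΔP = [f·L/D + ΣK]·(ρV²/2) = [0.029·108/0.0182 + 3.42]·(796·1.618²/2) = [172.1 + 3.42]·1042 = 1.829e+05 Pa.
ΔP = 1.829e+05 Pa = 183 kPa.

ΔP ≈ 183 kPa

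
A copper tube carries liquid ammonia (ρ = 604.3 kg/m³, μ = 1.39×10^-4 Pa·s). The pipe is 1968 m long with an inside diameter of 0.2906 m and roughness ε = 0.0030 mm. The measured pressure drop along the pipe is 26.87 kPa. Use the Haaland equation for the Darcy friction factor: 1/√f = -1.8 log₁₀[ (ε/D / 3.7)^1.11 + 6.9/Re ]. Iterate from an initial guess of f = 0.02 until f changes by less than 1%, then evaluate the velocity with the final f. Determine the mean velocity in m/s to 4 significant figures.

Rearranging Darcy-Weisbach: V = √(2·ΔP·D/(f·L·ρ)). With ε/D = 3e-06/0.2906 = 1.03e-05, iterate starting from f = 0.02:
  f = 0.02 → V = √(2·2.687e+04·0.2906/(0.02·1968·604.3)) = 0.8103 m/s; Re = ρVD/μ = 1.024e+06; f → 0.01173
  f = 0.01173 → V = 1.058 m/s; Re = 1.337e+06; f → 0.01127
  f = 0.01127 → V = 1.079 m/s; Re = 1.364e+06; f → 0.01124
Converged (Δf/f < 1%). With the final f = 0.01124: V = √(2·2.687e+04·0.2906/(0.01124·1968·604.3)) = 1.081 m/s.

V ≈ 1.081 m/s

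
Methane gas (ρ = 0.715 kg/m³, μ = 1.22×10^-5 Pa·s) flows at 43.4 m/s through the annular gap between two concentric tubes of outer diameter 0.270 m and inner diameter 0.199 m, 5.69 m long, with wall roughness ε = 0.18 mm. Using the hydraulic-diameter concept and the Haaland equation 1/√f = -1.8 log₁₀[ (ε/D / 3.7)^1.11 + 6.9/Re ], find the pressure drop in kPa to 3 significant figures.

Hydraulic diameter D_h = 4A/P = D_o - D_i = 0.27 - 0.199 = 0.071 m.
Re = ρVD_h/μ = 0.715·43.4·0.071/1.22e-05 = 1.806e+05.
ε/D_h = 0.00018/0.071 = 0.00254; Haaland gives 1/√f = -1.8 log₁₀[0.000307+3.82e-05] = 6.23, so f = 0.02576.
ΔP = f(L/D_h)(ρV²/2) = 0.02576·5.69/0.071·673.4 = 1390 Pa.
ΔP = 1.39 kPa.

ΔP ≈ 1.39 kPa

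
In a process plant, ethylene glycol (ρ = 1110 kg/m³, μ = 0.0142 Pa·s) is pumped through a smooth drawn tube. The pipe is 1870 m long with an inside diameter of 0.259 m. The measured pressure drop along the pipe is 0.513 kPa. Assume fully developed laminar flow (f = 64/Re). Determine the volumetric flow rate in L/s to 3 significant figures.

For laminar flow, f = 64/Re with Re = ρVD/μ, so Darcy-Weisbach reduces to ΔP = 32μLV/D². Solving for V: V = ΔP·D²/(32μL) = 513·(0.259)²/(32·0.0142·1870) = 0.0405 m/s.
Check: Re = ρVD/μ = 1110·0.0405·0.259/0.0142 = 819.9 < 2300, so the laminar assumption holds.
Q = V·A = 0.0405·(π/4·0.259²) = 0.002134 m³/s = 2.13 L/s.

Q ≈ 2.13 L/s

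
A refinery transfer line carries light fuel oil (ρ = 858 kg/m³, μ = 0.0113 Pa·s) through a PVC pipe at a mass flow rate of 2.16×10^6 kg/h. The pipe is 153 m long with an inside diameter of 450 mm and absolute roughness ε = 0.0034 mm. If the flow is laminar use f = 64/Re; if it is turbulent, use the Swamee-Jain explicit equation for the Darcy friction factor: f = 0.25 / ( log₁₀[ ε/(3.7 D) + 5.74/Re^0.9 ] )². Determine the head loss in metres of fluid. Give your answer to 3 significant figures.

h_f ≈ 5.53 m

ṁ = 2.16×10^6 kg/h = 2.16×10^6/3600 = 600 kg/s.
A = πD²/4 = π(0.45)²/4 = 0.159 m²; mean velocity V = ṁ/(ρA) = 600/(858 · 0.159) = 4.397 m/s.
Reynolds number Re = ρVD/μ = 858 · 4.397 · 0.45 / 0.0113 = 1.502e+05.
Re > 4000 → turbulent. Relative roughness ε/D = 3.4e-06/0.45 = 7.56e-06. Swamee-Jain: f = 0.25/(log₁₀[7.56e-06/3.7 + 5.74/1.502e+05^0.9])² = 0.25/(log₁₀[2.04e-06 + 0.000126])² = 0.25/(-3.893)² = 0.01649.
Darcy-Weisbach: ΔP = f(L/D)(ρV²/2) = 0.01649·(153/0.45)·(858·4.397²/2) = 0.01649·340·8294 = 4.651e+04 Pa.
Head loss h_f = ΔP/(ρg) = 4.651e+04/(858·9.81) = 5.53 m.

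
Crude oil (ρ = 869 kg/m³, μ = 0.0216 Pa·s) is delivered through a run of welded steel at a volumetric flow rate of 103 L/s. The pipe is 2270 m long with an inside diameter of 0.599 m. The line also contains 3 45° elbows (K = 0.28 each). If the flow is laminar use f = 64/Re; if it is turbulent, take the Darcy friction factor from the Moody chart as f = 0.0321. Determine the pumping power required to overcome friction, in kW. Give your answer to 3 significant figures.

Q = 103 L/s = 103/1000 = 0.103 m³/s.
Cross-sectional area A = πD²/4 = π(0.599)²/4 = 0.2818 m²; mean velocity V = Q/A = 0.103/0.2818 = 0.3655 m/s.
Reynolds number Re = ρVD/μ = 869 · 0.3655 · 0.599 / 0.0216 = 8808.
Re > 4000 → turbulent; use the Moody-chart value f = 0.0321.
Total minor-loss coefficient ΣK = 3·0.28 = 0.84.
ΔP = [f·L/D + ΣK]·(ρV²/2) = [0.0321·2270/0.599 + 0.84]·(869·0.3655²/2) = [121.6 + 0.84]·58.05 = 7110 Pa.
Pumping power P = QΔP = 0.103·7110 = 732.3 W = 0.732 kW.

P ≈ 0.732 kW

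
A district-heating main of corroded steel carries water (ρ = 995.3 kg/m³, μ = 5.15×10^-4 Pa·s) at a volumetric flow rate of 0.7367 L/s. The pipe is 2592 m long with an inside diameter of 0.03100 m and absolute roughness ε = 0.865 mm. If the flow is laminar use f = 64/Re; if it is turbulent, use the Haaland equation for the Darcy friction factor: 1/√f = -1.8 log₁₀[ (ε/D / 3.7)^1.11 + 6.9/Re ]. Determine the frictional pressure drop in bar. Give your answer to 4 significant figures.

ΔP ≈ 22.26 bar

Q = 0.7367 L/s = 0.7367/1000 = 0.0007367 m³/s.
Cross-sectional area A = πD²/4 = π(0.031)²/4 = 0.0007548 m²; mean velocity V = Q/A = 0.0007367/0.0007548 = 0.9761 m/s.
Reynolds number Re = ρVD/μ = 995.3 · 0.9761 · 0.031 / 0.000515 = 5.848e+04.
Re > 4000 → turbulent. Relative roughness ε/D = 0.000865/0.031 = 0.0279. Haaland: 1/√f = -1.8 log₁₀[(0.0279/3.7)^1.11 + 6.9/5.848e+04] = -1.8 log₁₀[0.00441 + 0.000118] = 4.22, so f = 0.05615.
Darcy-Weisbach: ΔP = f(L/D)(ρV²/2) = 0.05615·(2592/0.031)·(995.3·0.9761²/2) = 0.05615·8.361e+04·474.1 = 2.226e+06 Pa.
ΔP = 2.226e+06 Pa = 22.26 bar.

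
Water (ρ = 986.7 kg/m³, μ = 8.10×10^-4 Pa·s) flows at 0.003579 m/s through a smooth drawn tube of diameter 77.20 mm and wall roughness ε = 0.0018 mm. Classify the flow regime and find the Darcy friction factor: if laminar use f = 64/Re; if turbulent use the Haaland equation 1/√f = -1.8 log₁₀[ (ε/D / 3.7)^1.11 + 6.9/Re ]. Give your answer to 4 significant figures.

f ≈ 0.1902

Re = ρVD/μ = 986.7·0.003579·0.0772/0.00081 = 336.6.
Re < 2300 → laminar, so f = 64/Re = 0.1902 (roughness is irrelevant in laminar flow).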